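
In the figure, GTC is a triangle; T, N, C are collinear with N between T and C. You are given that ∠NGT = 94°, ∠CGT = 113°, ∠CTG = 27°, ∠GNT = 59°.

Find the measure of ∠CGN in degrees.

1. ∠GCT = 40°  [△GTC]
2. ∠CNG = 121°  [linear pair at N on TC]
3. ∠GCN = 40°  [N on ray CT]
4. ∠CGN = 19°  [△GNC]

∠CGN = 19°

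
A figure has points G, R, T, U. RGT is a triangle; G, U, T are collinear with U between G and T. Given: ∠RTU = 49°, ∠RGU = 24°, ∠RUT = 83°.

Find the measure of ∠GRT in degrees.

∠GRT = 107°

1. ∠GTR = 49°  [U on ray TG]
2. ∠RGT = 24°  [U on ray GT]
3. ∠GRT = 107°  [△RGT]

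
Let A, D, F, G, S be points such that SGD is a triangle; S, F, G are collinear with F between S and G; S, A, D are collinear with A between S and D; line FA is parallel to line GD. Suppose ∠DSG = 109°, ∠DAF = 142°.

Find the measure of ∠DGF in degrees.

1. ∠ASF = 109°  [F on SG, A on SD]
2. ∠FAS = 38°  [linear pair at A on SD]
3. ∠AFS = 33°  [△SFA]
4. ∠AFG = 147°  [linear pair at F on SG]
5. ∠DGF = 33°  [FA∥GD, co-interior at G–F]

∠DGF = 33°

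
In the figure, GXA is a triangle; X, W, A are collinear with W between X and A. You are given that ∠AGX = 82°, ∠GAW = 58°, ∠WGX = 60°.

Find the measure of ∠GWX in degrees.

1. ∠GAX = 58°  [W on ray AX]
2. ∠AXG = 40°  [△GXA]
3. ∠GXW = 40°  [W on ray XA]
4. ∠GWX = 80°  [△GXW]

∠GWX = 80°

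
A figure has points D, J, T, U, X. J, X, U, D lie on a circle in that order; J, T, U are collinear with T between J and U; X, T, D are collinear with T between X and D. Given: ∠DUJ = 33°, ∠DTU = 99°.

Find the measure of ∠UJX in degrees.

1. ∠DXJ = 33°  [same arc JD]
2. ∠JTX = 99°  [vertical angles at T]
3. ∠UJX = 48°  [△JTX]

∠UJX = 48°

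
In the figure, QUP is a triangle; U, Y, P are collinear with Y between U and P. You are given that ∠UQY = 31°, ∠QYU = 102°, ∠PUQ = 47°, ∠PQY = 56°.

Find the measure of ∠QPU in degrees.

∠QPU = 46°

1. ∠PYQ = 78°  [linear pair at Y on UP]
2. ∠QPY = 46°  [△QYP]
3. ∠QPU = 46°  [Y on ray PU]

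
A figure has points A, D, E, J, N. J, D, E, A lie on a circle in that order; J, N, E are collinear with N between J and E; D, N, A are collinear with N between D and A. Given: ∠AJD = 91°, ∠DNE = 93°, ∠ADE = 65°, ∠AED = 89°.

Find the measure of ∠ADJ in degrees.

∠ADJ = 67°

1. ∠ANJ = 93°  [vertical angles at N]
2. ∠AJE = 65°  [same arc EA]
3. ∠DAJ = 22°  [△JNA]
4. ∠ADJ = 67°  [△JDA]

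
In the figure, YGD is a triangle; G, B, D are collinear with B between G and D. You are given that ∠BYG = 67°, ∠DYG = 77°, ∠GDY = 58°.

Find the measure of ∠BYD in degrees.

1. ∠DGY = 45°  [△YGD]
2. ∠BDY = 58°  [B on ray DG]
3. ∠BGY = 45°  [B on ray GD]
4. ∠GBY = 68°  [△YGB]
5. ∠DBY = 112°  [linear pair at B on GD]
6. ∠BYD = 10°  [△YBD]

∠BYD = 10°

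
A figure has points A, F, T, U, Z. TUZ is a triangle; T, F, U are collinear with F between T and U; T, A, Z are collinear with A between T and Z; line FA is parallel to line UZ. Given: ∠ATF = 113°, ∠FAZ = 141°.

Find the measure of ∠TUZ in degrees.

∠TUZ = 28°

1. ∠FAT = 39°  [linear pair at A on TZ]
2. ∠AFT = 28°  [△TFA]
3. ∠TUZ = 28°  [FA∥UZ, corresponding at F]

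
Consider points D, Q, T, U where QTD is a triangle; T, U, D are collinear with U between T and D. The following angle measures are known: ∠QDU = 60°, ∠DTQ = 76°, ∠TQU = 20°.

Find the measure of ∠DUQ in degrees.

∠DUQ = 96°

1. ∠QTU = 76°  [U on ray TD]
2. ∠QUT = 84°  [△QTU]
3. ∠DUQ = 96°  [linear pair at U on TD]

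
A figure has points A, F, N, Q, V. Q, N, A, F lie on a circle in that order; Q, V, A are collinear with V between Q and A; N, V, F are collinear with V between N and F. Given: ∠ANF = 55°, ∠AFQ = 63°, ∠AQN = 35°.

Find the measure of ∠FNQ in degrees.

1. ∠AQF = 55°  [same arc AF]
2. ∠FAQ = 62°  [△QAF]
3. ∠FNQ = 62°  [same arc QF]

∠FNQ = 62°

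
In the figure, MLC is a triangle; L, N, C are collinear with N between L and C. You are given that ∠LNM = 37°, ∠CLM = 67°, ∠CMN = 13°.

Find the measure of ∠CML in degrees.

1. ∠CNM = 143°  [linear pair at N on LC]
2. ∠MCN = 24°  [△MNC]
3. ∠LCM = 24°  [N on ray CL]
4. ∠CML = 89°  [△MLC]

∠CML = 89°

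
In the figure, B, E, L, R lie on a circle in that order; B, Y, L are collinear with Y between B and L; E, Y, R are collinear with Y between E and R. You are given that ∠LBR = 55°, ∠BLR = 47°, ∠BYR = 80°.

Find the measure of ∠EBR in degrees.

1. ∠BRE = 45°  [△BYR]
2. ∠BER = 47°  [same arc BR]
3. ∠EBR = 88°  [△BER]

∠EBR = 88°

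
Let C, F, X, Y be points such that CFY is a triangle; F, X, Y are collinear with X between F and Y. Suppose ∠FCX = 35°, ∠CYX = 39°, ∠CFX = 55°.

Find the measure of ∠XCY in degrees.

1. ∠CXF = 90°  [△CFX]
2. ∠CXY = 90°  [linear pair at X on FY]
3. ∠XCY = 51°  [△CXY]

∠XCY = 51°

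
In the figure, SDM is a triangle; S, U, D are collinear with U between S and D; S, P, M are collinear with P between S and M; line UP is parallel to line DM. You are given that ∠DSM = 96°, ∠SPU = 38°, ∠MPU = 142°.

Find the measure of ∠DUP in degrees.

1. ∠PSU = 96°  [U on SD, P on SM]
2. ∠PUS = 46°  [△SUP]
3. ∠DUP = 134°  [linear pair at U on SD]

∠DUP = 134°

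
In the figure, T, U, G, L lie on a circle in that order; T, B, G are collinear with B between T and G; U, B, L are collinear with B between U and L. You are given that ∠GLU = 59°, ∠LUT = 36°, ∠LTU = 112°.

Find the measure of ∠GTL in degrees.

1. ∠LGU = 68°  [cyclic TUGL, opposite ∠T+∠G]
2. ∠GUL = 53°  [△UGL]
3. ∠GTL = 53°  [same arc GL]

∠GTL = 53°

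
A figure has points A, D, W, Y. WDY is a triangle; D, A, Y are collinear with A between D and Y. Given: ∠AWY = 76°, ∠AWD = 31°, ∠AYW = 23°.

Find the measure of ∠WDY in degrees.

1. ∠WAY = 81°  [△WAY]
2. ∠DAW = 99°  [linear pair at A on DY]
3. ∠ADW = 50°  [△WDA]
4. ∠WDY = 50°  [A on ray DY]

∠WDY = 50°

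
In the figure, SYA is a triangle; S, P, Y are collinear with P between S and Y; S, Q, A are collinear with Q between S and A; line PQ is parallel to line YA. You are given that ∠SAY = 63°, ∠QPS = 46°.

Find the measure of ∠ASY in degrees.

∠ASY = 71°

1. ∠PQS = 63°  [PQ∥YA, corresponding at Q]
2. ∠PSQ = 71°  [△SPQ]
3. ∠ASY = 71°  [P on SY, Q on SA]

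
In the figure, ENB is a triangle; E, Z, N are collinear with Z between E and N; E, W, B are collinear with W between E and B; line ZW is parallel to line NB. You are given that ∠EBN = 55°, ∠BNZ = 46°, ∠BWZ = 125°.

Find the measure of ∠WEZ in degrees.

1. ∠BNE = 46°  [Z on ray NE]
2. ∠BEN = 79°  [△ENB]
3. ∠WEZ = 79°  [Z on EN, W on EB]

∠WEZ = 79°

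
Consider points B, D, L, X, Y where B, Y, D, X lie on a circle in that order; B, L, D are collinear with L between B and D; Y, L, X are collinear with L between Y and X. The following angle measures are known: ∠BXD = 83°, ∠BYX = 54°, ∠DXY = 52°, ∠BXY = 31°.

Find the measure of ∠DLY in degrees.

1. ∠DBY = 52°  [same arc YD]
2. ∠BLY = 74°  [△BLY]
3. ∠DLY = 106°  [linear pair at L on BD]

∠DLY = 106°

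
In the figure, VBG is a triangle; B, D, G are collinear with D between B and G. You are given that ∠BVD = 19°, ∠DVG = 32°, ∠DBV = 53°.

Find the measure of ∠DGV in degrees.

∠DGV = 76°

1. ∠BDV = 108°  [△VBD]
2. ∠GDV = 72°  [linear pair at D on BG]
3. ∠DGV = 76°  [△VDG]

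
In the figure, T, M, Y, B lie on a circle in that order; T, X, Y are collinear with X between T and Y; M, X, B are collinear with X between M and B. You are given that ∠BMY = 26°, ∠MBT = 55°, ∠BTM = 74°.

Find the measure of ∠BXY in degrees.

∠BXY = 81°

1. ∠BTY = 26°  [same arc YB]
2. ∠BXT = 99°  [△TXB]
3. ∠BXY = 81°  [linear pair at X on TY]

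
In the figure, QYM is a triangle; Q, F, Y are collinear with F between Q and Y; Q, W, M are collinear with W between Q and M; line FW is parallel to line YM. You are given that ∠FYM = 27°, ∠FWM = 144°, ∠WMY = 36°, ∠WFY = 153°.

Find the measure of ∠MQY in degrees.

∠MQY = 117°

1. ∠MYQ = 27°  [F on ray YQ]
2. ∠QMY = 36°  [W on ray MQ]
3. ∠MQY = 117°  [△QYM]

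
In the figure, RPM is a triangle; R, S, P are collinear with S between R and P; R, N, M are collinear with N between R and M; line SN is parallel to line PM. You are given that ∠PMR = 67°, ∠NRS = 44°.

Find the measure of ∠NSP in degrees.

∠NSP = 111°

1. ∠RNS = 67°  [SN∥PM, corresponding at N]
2. ∠NSR = 69°  [△RSN]
3. ∠NSP = 111°  [linear pair at S on RP]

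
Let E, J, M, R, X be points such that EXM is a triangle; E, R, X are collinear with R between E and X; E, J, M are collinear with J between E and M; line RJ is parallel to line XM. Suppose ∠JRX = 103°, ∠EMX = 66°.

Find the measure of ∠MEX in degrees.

∠MEX = 37°

1. ∠ERJ = 77°  [linear pair at R on EX]
2. ∠EJR = 66°  [RJ∥XM, corresponding at J]
3. ∠JER = 37°  [△ERJ]
4. ∠MEX = 37°  [R on EX, J on EM]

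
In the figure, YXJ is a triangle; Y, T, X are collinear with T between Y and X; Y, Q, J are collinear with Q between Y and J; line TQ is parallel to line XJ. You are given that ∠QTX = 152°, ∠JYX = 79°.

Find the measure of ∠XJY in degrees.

1. ∠QTY = 28°  [linear pair at T on YX]
2. ∠QYT = 79°  [T on YX, Q on YJ]
3. ∠TQY = 73°  [△YTQ]
4. ∠XJY = 73°  [TQ∥XJ, corresponding at Q]

∠XJY = 73°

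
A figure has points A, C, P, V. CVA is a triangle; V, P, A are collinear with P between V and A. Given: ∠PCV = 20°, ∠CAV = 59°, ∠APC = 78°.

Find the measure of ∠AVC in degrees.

∠AVC = 58°

1. ∠CPV = 102°  [linear pair at P on VA]
2. ∠CVP = 58°  [△CVP]
3. ∠AVC = 58°  [P on ray VA]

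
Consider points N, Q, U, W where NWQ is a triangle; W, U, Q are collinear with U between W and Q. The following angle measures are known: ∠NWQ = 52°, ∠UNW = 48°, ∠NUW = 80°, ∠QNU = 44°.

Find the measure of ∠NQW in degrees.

∠NQW = 36°

1. ∠NUQ = 100°  [linear pair at U on WQ]
2. ∠NQU = 36°  [△NUQ]
3. ∠NQW = 36°  [U on ray QW]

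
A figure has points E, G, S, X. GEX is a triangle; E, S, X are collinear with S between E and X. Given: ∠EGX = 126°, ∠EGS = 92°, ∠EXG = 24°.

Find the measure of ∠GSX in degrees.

∠GSX = 122°

1. ∠GEX = 30°  [△GEX]
2. ∠GES = 30°  [S on ray EX]
3. ∠ESG = 58°  [△GES]
4. ∠GSX = 122°  [linear pair at S on EX]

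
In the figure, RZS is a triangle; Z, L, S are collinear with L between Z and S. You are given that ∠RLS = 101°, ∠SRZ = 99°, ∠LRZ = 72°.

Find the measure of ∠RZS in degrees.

∠RZS = 29°

1. ∠RLZ = 79°  [linear pair at L on ZS]
2. ∠LZR = 29°  [△RZL]
3. ∠RZS = 29°  [L on ray ZS]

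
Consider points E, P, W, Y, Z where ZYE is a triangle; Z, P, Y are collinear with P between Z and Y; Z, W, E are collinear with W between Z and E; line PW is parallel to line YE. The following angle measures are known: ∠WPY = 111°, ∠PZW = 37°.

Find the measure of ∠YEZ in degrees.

1. ∠WPZ = 69°  [linear pair at P on ZY]
2. ∠PWZ = 74°  [△ZPW]
3. ∠YEZ = 74°  [PW∥YE, corresponding at W]

∠YEZ = 74°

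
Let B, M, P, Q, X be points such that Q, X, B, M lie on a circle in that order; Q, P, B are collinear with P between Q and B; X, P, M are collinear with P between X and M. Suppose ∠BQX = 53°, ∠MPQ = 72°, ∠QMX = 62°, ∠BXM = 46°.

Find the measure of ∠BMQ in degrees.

∠BMQ = 115°

1. ∠BMX = 53°  [same arc XB]
2. ∠BPM = 108°  [linear pair at P on QB]
3. ∠BQM = 46°  [△QPM]
4. ∠MBQ = 19°  [△BPM]
5. ∠BMQ = 115°  [△QBM]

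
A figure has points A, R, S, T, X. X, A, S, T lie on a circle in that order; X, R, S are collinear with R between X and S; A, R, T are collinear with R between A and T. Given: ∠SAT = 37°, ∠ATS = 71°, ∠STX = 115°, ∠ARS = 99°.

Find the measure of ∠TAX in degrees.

∠TAX = 28°

1. ∠AXS = 71°  [same arc AS]
2. ∠ARX = 81°  [linear pair at R on XS]
3. ∠TAX = 28°  [△XRA]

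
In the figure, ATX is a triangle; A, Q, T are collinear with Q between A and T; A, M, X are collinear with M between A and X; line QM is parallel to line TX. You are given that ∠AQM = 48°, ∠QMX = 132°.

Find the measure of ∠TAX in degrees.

∠TAX = 84°

1. ∠AMQ = 48°  [linear pair at M on AX]
2. ∠MAQ = 84°  [△AQM]
3. ∠TAX = 84°  [Q on AT, M on AX]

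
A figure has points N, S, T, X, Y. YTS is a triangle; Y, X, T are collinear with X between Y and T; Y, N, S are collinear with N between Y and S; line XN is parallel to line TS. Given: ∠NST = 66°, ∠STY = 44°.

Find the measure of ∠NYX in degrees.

∠NYX = 70°

1. ∠TSY = 66°  [N on ray SY]
2. ∠SYT = 70°  [△YTS]
3. ∠NYX = 70°  [X on YT, N on YS]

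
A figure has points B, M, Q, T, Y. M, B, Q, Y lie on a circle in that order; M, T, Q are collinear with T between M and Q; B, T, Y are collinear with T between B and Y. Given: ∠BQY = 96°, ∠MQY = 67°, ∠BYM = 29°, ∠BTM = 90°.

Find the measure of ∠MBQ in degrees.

∠MBQ = 128°

1. ∠MBY = 67°  [same arc MY]
2. ∠BQM = 29°  [same arc MB]
3. ∠BMQ = 23°  [△MTB]
4. ∠MBQ = 128°  [△MBQ]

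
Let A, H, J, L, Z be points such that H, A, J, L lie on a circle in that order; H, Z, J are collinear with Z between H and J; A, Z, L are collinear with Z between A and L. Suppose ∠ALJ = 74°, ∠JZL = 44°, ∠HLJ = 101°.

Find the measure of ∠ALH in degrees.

1. ∠HJL = 62°  [△JZL]
2. ∠HZL = 136°  [linear pair at Z on HJ]
3. ∠JHL = 17°  [△HJL]
4. ∠ALH = 27°  [△HZL]

∠ALH = 27°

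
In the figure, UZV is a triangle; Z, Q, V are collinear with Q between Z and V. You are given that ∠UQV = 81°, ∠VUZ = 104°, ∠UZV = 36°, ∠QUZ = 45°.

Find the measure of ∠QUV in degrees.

1. ∠UVZ = 40°  [△UZV]
2. ∠QVU = 40°  [Q on ray VZ]
3. ∠QUV = 59°  [△UQV]

∠QUV = 59°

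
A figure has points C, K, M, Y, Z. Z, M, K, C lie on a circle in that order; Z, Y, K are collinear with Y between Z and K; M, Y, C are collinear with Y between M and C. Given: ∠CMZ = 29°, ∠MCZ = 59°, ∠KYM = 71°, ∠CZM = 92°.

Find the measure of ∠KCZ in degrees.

1. ∠CKZ = 29°  [same arc ZC]
2. ∠CYZ = 71°  [vertical angles at Y]
3. ∠CZK = 50°  [△ZYC]
4. ∠KCZ = 101°  [△ZKC]

∠KCZ = 101°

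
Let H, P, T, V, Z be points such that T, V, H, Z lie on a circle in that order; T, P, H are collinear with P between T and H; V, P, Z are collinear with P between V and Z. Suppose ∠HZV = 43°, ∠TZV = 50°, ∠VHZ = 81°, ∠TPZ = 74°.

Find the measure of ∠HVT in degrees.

∠HVT = 87°

1. ∠HTV = 43°  [same arc VH]
2. ∠THV = 50°  [same arc TV]
3. ∠HVT = 87°  [△TVH]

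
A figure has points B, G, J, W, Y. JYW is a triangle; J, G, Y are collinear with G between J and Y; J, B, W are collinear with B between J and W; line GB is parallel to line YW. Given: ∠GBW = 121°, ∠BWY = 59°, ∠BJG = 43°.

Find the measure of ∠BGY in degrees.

1. ∠GBJ = 59°  [linear pair at B on JW]
2. ∠BGJ = 78°  [△JGB]
3. ∠BGY = 102°  [linear pair at G on JY]

∠BGY = 102°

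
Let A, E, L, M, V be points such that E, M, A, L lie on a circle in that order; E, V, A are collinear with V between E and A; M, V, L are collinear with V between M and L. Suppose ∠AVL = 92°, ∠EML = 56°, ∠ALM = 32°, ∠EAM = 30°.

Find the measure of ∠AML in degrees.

1. ∠EVM = 92°  [vertical angles at V]
2. ∠AVM = 88°  [linear pair at V on EA]
3. ∠AML = 62°  [△MVA]

∠AML = 62°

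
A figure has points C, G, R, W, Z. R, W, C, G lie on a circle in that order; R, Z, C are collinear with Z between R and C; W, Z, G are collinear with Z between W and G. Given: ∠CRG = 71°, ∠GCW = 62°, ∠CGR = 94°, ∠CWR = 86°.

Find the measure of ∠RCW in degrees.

∠RCW = 47°

1. ∠GCR = 15°  [△RCG]
2. ∠GRW = 118°  [cyclic RWCG, opposite ∠R+∠C]
3. ∠GWR = 15°  [same arc RG]
4. ∠RGW = 47°  [△RWG]
5. ∠RCW = 47°  [same arc RW]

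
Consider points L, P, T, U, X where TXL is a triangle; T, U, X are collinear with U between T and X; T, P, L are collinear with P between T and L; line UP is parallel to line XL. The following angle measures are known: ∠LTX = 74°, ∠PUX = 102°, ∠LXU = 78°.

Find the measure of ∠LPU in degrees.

∠LPU = 152°

1. ∠PTU = 74°  [U on TX, P on TL]
2. ∠PUT = 78°  [linear pair at U on TX]
3. ∠TPU = 28°  [△TUP]
4. ∠LPU = 152°  [linear pair at P on TL]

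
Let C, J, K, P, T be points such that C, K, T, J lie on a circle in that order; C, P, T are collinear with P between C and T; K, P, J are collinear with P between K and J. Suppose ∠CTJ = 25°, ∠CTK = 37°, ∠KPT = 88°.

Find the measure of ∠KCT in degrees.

∠KCT = 63°

1. ∠CKJ = 25°  [same arc CJ]
2. ∠CPK = 92°  [linear pair at P on CT]
3. ∠KCT = 63°  [△CPK]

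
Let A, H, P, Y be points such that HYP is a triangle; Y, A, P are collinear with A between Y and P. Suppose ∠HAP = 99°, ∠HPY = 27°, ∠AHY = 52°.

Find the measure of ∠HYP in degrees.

1. ∠HAY = 81°  [linear pair at A on YP]
2. ∠AYH = 47°  [△HYA]
3. ∠HYP = 47°  [A on ray YP]

∠HYP = 47°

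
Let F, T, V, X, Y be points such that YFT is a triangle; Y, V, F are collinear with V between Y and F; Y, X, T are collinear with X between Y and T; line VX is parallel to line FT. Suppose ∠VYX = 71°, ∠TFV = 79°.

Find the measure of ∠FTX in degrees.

∠FTX = 30°

1. ∠FYT = 71°  [V on YF, X on YT]
2. ∠TFY = 79°  [V on ray FY]
3. ∠FTY = 30°  [△YFT]
4. ∠FTX = 30°  [X on ray TY]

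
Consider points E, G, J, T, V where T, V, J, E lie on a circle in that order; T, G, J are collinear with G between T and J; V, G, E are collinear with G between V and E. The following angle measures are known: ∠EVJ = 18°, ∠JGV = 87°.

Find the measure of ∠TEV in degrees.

∠TEV = 75°

1. ∠ETJ = 18°  [same arc JE]
2. ∠EGT = 87°  [vertical angles at G]
3. ∠TEV = 75°  [△TGE]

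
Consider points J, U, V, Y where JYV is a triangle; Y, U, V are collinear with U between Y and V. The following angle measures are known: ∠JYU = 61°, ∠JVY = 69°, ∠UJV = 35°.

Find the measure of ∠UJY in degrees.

1. ∠JVU = 69°  [U on ray VY]
2. ∠JUV = 76°  [△JUV]
3. ∠JUY = 104°  [linear pair at U on YV]
4. ∠UJY = 15°  [△JYU]

∠UJY = 15°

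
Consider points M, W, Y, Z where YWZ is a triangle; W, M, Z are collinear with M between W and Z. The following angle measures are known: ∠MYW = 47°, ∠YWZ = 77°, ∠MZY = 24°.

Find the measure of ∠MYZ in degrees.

1. ∠MWY = 77°  [M on ray WZ]
2. ∠WMY = 56°  [△YWM]
3. ∠YMZ = 124°  [linear pair at M on WZ]
4. ∠MYZ = 32°  [△YMZ]

∠MYZ = 32°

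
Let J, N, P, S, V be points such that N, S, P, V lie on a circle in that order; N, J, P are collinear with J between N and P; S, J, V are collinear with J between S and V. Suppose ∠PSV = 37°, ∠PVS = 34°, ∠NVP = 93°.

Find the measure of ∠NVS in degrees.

1. ∠PNV = 37°  [same arc PV]
2. ∠SPV = 109°  [△SPV]
3. ∠NPV = 50°  [△NPV]
4. ∠SNV = 71°  [cyclic NSPV, opposite ∠N+∠P]
5. ∠NSV = 50°  [same arc NV]
6. ∠NVS = 59°  [△NSV]

∠NVS = 59°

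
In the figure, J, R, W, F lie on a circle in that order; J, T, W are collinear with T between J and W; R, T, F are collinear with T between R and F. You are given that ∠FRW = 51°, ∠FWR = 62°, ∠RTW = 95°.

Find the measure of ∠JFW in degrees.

1. ∠RFW = 67°  [△RWF]
2. ∠JWR = 34°  [△RTW]
3. ∠RJW = 67°  [same arc RW]
4. ∠JRW = 79°  [△JRW]
5. ∠JFW = 101°  [cyclic JRWF, opposite ∠R+∠F]

∠JFW = 101°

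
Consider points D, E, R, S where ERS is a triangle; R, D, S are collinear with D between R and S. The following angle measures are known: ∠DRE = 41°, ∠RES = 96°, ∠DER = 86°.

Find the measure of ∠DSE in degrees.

1. ∠ERS = 41°  [D on ray RS]
2. ∠ESR = 43°  [△ERS]
3. ∠DSE = 43°  [D on ray SR]

∠DSE = 43°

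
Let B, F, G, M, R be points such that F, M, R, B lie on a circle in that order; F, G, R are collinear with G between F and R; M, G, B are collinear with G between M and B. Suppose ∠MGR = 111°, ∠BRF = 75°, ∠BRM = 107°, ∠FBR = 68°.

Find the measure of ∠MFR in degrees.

∠MFR = 36°

1. ∠FGM = 69°  [linear pair at G on FR]
2. ∠BMF = 75°  [same arc FB]
3. ∠MFR = 36°  [△FGM]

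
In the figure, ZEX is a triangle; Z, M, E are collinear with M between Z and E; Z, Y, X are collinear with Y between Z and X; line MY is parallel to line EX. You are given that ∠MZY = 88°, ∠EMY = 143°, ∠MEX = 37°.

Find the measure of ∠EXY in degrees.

∠EXY = 55°

1. ∠EZX = 88°  [M on ZE, Y on ZX]
2. ∠XEZ = 37°  [M on ray EZ]
3. ∠EXZ = 55°  [△ZEX]
4. ∠EXY = 55°  [Y on ray XZ]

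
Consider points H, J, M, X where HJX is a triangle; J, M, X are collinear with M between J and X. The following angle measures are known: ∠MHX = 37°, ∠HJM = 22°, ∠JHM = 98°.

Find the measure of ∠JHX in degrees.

1. ∠HMJ = 60°  [△HJM]
2. ∠HJX = 22°  [M on ray JX]
3. ∠HMX = 120°  [linear pair at M on JX]
4. ∠HXM = 23°  [△HMX]
5. ∠HXJ = 23°  [M on ray XJ]
6. ∠JHX = 135°  [△HJX]

∠JHX = 135°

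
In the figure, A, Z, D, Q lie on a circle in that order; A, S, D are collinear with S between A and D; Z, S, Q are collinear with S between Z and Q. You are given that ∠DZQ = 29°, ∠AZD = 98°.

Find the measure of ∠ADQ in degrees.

1. ∠DAQ = 29°  [same arc DQ]
2. ∠AQD = 82°  [cyclic AZDQ, opposite ∠Z+∠Q]
3. ∠ADQ = 69°  [△ADQ]

∠ADQ = 69°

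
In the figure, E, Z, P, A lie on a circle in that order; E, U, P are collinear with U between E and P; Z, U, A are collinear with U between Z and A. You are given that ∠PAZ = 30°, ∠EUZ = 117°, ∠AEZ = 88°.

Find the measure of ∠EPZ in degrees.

∠EPZ = 59°

1. ∠PEZ = 30°  [same arc ZP]
2. ∠AZE = 33°  [△EUZ]
3. ∠EAZ = 59°  [△EZA]
4. ∠EPZ = 59°  [same arc EZ]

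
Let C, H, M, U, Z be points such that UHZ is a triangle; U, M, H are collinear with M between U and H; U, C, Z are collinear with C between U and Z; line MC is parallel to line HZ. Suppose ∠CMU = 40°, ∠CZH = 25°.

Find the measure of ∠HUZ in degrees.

∠HUZ = 115°

1. ∠UHZ = 40°  [MC∥HZ, corresponding at M]
2. ∠HZU = 25°  [C on ray ZU]
3. ∠HUZ = 115°  [△UHZ]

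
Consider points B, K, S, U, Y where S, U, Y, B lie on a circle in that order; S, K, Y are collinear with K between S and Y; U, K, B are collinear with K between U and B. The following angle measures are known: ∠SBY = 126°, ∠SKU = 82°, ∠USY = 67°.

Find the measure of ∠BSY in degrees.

1. ∠SUY = 54°  [cyclic SUYB, opposite ∠U+∠B]
2. ∠BKY = 82°  [vertical angles at K]
3. ∠SYU = 59°  [△SUY]
4. ∠BKS = 98°  [linear pair at K on SY]
5. ∠SBU = 59°  [same arc SU]
6. ∠BSY = 23°  [△SKB]

∠BSY = 23°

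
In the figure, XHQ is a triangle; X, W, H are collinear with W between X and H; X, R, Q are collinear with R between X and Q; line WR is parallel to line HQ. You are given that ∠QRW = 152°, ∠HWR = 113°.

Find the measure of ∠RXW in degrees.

∠RXW = 85°

1. ∠WRX = 28°  [linear pair at R on XQ]
2. ∠RWX = 67°  [linear pair at W on XH]
3. ∠RXW = 85°  [△XWR]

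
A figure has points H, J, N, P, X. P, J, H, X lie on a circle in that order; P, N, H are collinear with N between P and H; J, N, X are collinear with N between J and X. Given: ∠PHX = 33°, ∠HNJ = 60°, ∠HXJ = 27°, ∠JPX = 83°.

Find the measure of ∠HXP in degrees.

1. ∠PJX = 33°  [same arc PX]
2. ∠PNX = 60°  [vertical angles at N]
3. ∠JXP = 64°  [△PJX]
4. ∠HPX = 56°  [△PNX]
5. ∠HXP = 91°  [△PHX]

∠HXP = 91°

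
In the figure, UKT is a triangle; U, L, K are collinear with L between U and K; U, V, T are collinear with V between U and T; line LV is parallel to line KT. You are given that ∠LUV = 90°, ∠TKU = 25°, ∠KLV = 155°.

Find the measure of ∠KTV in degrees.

1. ∠KUT = 90°  [L on UK, V on UT]
2. ∠KTU = 65°  [△UKT]
3. ∠KTV = 65°  [V on ray TU]

∠KTV = 65°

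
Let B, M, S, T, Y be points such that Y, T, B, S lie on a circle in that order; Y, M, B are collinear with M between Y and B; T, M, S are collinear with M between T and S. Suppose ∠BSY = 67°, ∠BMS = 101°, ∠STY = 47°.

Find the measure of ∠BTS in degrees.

1. ∠BTY = 113°  [cyclic YTBS, opposite ∠T+∠S]
2. ∠TMY = 101°  [vertical angles at M]
3. ∠BYT = 32°  [△YMT]
4. ∠TBY = 35°  [△YTB]
5. ∠BMT = 79°  [linear pair at M on YB]
6. ∠BTS = 66°  [△TMB]

∠BTS = 66°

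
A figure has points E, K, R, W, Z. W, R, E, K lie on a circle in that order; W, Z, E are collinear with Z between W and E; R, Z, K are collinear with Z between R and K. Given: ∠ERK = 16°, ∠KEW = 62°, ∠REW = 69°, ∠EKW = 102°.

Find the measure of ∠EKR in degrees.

∠EKR = 33°

1. ∠EZR = 95°  [△RZE]
2. ∠KRW = 62°  [same arc WK]
3. ∠RZW = 85°  [linear pair at Z on WE]
4. ∠EWR = 33°  [△WZR]
5. ∠EKR = 33°  [same arc RE]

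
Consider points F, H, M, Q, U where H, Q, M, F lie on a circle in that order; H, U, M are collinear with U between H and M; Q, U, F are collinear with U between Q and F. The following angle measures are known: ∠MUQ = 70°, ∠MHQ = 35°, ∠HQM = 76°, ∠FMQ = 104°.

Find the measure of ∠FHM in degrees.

∠FHM = 41°

1. ∠FUH = 70°  [vertical angles at U]
2. ∠MFQ = 35°  [same arc QM]
3. ∠HFM = 104°  [cyclic HQMF, opposite ∠Q+∠F]
4. ∠FUM = 110°  [linear pair at U on HM]
5. ∠FMH = 35°  [△MUF]
6. ∠FHM = 41°  [△HMF]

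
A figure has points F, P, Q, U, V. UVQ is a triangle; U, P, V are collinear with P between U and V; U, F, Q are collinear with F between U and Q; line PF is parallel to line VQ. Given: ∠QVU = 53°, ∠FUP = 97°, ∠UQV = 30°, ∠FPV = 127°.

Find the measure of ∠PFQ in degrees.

∠PFQ = 150°

1. ∠FPU = 53°  [PF∥VQ, corresponding at P]
2. ∠PFU = 30°  [△UPF]
3. ∠PFQ = 150°  [linear pair at F on UQ]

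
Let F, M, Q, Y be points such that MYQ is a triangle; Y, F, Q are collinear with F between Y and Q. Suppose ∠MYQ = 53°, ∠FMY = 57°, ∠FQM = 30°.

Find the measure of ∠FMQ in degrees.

∠FMQ = 40°

1. ∠FYM = 53°  [F on ray YQ]
2. ∠MFY = 70°  [△MYF]
3. ∠MFQ = 110°  [linear pair at F on YQ]
4. ∠FMQ = 40°  [△MFQ]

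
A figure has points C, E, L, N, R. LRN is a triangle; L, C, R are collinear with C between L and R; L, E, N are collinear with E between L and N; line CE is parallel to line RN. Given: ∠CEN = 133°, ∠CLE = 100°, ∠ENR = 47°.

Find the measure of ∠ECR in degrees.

1. ∠CEL = 47°  [linear pair at E on LN]
2. ∠ECL = 33°  [△LCE]
3. ∠ECR = 147°  [linear pair at C on LR]

∠ECR = 147°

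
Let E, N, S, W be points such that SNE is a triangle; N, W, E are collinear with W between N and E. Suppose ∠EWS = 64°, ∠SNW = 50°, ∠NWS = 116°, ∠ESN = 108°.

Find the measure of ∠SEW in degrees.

∠SEW = 22°

1. ∠ENS = 50°  [W on ray NE]
2. ∠NES = 22°  [△SNE]
3. ∠SEW = 22°  [W on ray EN]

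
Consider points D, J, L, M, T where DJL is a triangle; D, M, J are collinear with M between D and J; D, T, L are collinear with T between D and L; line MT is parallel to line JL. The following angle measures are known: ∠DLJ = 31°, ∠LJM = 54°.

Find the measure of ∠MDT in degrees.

∠MDT = 95°

1. ∠DJL = 54°  [M on ray JD]
2. ∠JDL = 95°  [△DJL]
3. ∠MDT = 95°  [M on DJ, T on DL]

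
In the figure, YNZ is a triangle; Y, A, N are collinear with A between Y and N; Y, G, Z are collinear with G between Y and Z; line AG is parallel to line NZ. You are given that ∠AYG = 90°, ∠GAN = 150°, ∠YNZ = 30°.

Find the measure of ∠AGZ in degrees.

1. ∠GAY = 30°  [linear pair at A on YN]
2. ∠AGY = 60°  [△YAG]
3. ∠AGZ = 120°  [linear pair at G on YZ]

∠AGZ = 120°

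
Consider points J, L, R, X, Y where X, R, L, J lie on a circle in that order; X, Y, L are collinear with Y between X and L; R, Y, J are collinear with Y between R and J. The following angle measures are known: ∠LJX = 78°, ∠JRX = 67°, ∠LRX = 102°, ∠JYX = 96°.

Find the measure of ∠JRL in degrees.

1. ∠JLX = 67°  [same arc XJ]
2. ∠JXL = 35°  [△XLJ]
3. ∠JRL = 35°  [same arc LJ]

∠JRL = 35°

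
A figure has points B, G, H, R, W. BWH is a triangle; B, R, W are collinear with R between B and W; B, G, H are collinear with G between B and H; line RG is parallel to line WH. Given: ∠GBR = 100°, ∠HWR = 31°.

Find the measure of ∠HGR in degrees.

∠HGR = 131°

1. ∠HBW = 100°  [R on BW, G on BH]
2. ∠BWH = 31°  [R on ray WB]
3. ∠BHW = 49°  [△BWH]
4. ∠BGR = 49°  [RG∥WH, corresponding at G]
5. ∠HGR = 131°  [linear pair at G on BH]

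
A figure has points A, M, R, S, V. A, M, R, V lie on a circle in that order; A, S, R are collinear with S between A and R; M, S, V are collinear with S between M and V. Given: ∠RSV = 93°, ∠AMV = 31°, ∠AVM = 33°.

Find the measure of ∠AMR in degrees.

1. ∠ASM = 93°  [vertical angles at S]
2. ∠MAR = 56°  [△ASM]
3. ∠ARM = 33°  [same arc AM]
4. ∠AMR = 91°  [△AMR]

∠AMR = 91°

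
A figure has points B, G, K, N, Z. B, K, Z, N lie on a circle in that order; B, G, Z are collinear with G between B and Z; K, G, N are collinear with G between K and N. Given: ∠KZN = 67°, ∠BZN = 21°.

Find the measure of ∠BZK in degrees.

∠BZK = 46°

1. ∠KBN = 113°  [cyclic BKZN, opposite ∠B+∠Z]
2. ∠BKN = 21°  [same arc BN]
3. ∠BNK = 46°  [△BKN]
4. ∠BZK = 46°  [same arc BK]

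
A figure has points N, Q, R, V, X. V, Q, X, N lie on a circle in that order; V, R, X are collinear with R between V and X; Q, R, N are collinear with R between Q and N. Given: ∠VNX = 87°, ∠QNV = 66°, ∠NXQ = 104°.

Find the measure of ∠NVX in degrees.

∠NVX = 55°

1. ∠NVQ = 76°  [cyclic VQXN, opposite ∠V+∠X]
2. ∠NQV = 38°  [△VQN]
3. ∠NXV = 38°  [same arc VN]
4. ∠NVX = 55°  [△VXN]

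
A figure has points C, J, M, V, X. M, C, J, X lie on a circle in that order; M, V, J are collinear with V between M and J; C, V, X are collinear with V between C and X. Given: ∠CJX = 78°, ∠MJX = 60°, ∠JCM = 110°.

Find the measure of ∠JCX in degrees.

1. ∠JXM = 70°  [cyclic MCJX, opposite ∠C+∠X]
2. ∠JMX = 50°  [△MJX]
3. ∠JCX = 50°  [same arc JX]

∠JCX = 50°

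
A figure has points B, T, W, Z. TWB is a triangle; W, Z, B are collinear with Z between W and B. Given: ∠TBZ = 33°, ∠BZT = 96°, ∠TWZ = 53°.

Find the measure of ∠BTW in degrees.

∠BTW = 94°

1. ∠TBW = 33°  [Z on ray BW]
2. ∠BWT = 53°  [Z on ray WB]
3. ∠BTW = 94°  [△TWB]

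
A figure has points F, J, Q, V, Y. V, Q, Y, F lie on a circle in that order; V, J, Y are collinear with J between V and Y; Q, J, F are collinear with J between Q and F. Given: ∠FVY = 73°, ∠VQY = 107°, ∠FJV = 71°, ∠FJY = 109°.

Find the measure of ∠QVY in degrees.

1. ∠FQY = 73°  [same arc YF]
2. ∠QJY = 71°  [vertical angles at J]
3. ∠QYV = 36°  [△QJY]
4. ∠QVY = 37°  [△VQY]

∠QVY = 37°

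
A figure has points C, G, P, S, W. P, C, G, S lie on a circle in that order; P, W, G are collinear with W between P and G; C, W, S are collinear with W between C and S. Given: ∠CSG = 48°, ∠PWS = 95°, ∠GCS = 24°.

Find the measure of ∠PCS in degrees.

∠PCS = 47°

1. ∠CGS = 108°  [△CGS]
2. ∠GPS = 24°  [same arc GS]
3. ∠CPS = 72°  [cyclic PCGS, opposite ∠P+∠G]
4. ∠CSP = 61°  [△PWS]
5. ∠PCS = 47°  [△PCS]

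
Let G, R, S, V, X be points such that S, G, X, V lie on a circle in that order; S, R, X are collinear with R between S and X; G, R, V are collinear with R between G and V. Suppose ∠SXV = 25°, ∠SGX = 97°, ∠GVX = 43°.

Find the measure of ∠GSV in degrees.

∠GSV = 115°

1. ∠SGV = 25°  [same arc SV]
2. ∠VRX = 112°  [△XRV]
3. ∠SVX = 83°  [cyclic SGXV, opposite ∠G+∠V]
4. ∠SRV = 68°  [linear pair at R on SX]
5. ∠VSX = 72°  [△SXV]
6. ∠GVS = 40°  [△SRV]
7. ∠GSV = 115°  [△SGV]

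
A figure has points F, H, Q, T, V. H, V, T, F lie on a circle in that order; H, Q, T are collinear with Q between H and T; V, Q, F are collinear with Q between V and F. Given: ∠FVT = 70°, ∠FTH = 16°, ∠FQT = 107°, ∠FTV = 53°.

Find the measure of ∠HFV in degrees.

1. ∠FHT = 70°  [same arc TF]
2. ∠FQH = 73°  [linear pair at Q on HT]
3. ∠HFV = 37°  [△HQF]

∠HFV = 37°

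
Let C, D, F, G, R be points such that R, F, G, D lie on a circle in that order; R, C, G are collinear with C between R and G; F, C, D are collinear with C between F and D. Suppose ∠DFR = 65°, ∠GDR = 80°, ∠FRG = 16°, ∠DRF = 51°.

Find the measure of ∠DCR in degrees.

1. ∠DGR = 65°  [same arc RD]
2. ∠FDR = 64°  [△RFD]
3. ∠DRG = 35°  [△RGD]
4. ∠DCR = 81°  [△RCD]

∠DCR = 81°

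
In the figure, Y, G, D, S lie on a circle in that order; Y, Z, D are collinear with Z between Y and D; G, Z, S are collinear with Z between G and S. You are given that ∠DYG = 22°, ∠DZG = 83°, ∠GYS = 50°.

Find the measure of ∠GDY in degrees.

1. ∠DSG = 22°  [same arc GD]
2. ∠GDS = 130°  [cyclic YGDS, opposite ∠Y+∠D]
3. ∠DGS = 28°  [△GDS]
4. ∠GDY = 69°  [△GZD]

∠GDY = 69°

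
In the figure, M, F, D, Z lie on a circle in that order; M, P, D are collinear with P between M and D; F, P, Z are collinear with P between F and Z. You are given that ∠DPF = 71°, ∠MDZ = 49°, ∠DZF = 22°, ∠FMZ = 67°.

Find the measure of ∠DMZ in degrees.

∠DMZ = 45°

1. ∠MPZ = 71°  [vertical angles at P]
2. ∠MFZ = 49°  [same arc MZ]
3. ∠FZM = 64°  [△MFZ]
4. ∠DMZ = 45°  [△MPZ]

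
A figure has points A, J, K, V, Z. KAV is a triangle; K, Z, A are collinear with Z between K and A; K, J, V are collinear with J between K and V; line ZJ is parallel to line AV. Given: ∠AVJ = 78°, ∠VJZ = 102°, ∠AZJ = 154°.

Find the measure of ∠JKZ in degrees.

∠JKZ = 76°

1. ∠KJZ = 78°  [linear pair at J on KV]
2. ∠JZK = 26°  [linear pair at Z on KA]
3. ∠JKZ = 76°  [△KZJ]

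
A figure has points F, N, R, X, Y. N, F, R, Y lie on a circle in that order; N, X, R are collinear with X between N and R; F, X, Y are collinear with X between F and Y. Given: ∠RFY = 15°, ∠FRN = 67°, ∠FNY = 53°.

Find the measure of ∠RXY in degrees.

1. ∠RNY = 15°  [same arc RY]
2. ∠FYN = 67°  [same arc NF]
3. ∠NXY = 98°  [△NXY]
4. ∠RXY = 82°  [linear pair at X on NR]

∠RXY = 82°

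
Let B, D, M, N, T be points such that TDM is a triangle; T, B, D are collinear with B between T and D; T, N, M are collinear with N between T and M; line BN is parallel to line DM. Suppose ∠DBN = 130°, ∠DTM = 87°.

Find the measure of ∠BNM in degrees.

1. ∠NBT = 50°  [linear pair at B on TD]
2. ∠BTN = 87°  [B on TD, N on TM]
3. ∠BNT = 43°  [△TBN]
4. ∠BNM = 137°  [linear pair at N on TM]

∠BNM = 137°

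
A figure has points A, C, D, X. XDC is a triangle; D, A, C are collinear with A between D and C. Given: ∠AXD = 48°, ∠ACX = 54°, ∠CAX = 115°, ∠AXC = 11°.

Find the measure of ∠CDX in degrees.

∠CDX = 67°

1. ∠DAX = 65°  [linear pair at A on DC]
2. ∠ADX = 67°  [△XDA]
3. ∠CDX = 67°  [A on ray DC]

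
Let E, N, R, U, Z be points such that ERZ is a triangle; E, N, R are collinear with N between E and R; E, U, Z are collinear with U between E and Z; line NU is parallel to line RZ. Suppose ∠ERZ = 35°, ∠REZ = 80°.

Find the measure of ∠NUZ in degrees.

∠NUZ = 115°

1. ∠EZR = 65°  [△ERZ]
2. ∠EUN = 65°  [NU∥RZ, corresponding at U]
3. ∠NUZ = 115°  [linear pair at U on EZ]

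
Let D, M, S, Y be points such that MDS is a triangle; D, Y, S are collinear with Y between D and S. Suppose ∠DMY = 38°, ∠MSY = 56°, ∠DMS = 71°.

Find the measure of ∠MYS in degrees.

1. ∠DSM = 56°  [Y on ray SD]
2. ∠MDS = 53°  [△MDS]
3. ∠MDY = 53°  [Y on ray DS]
4. ∠DYM = 89°  [△MDY]
5. ∠MYS = 91°  [linear pair at Y on DS]

∠MYS = 91°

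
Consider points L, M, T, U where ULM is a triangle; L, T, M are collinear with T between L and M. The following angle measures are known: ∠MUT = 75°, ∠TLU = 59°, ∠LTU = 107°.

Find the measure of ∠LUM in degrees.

1. ∠MLU = 59°  [T on ray LM]
2. ∠MTU = 73°  [linear pair at T on LM]
3. ∠TMU = 32°  [△UTM]
4. ∠LMU = 32°  [T on ray ML]
5. ∠LUM = 89°  [△ULM]

∠LUM = 89°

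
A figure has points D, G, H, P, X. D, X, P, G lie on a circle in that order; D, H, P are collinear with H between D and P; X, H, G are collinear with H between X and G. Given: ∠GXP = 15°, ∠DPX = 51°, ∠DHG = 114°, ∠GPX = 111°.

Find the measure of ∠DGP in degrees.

1. ∠GDP = 15°  [same arc PG]
2. ∠PGX = 54°  [△XPG]
3. ∠GHP = 66°  [linear pair at H on DP]
4. ∠DPG = 60°  [△PHG]
5. ∠DGP = 105°  [△DPG]

∠DGP = 105°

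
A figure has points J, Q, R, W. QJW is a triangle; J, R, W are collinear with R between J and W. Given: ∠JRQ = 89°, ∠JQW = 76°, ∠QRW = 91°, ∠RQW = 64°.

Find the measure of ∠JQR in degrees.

∠JQR = 12°

1. ∠QWR = 25°  [△QRW]
2. ∠JWQ = 25°  [R on ray WJ]
3. ∠QJW = 79°  [△QJW]
4. ∠QJR = 79°  [R on ray JW]
5. ∠JQR = 12°  [△QJR]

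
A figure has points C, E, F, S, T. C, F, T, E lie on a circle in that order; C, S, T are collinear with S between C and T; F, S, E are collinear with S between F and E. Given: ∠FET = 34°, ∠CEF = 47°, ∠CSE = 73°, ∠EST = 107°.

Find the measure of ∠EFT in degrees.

∠EFT = 60°

1. ∠CTF = 47°  [same arc CF]
2. ∠FST = 73°  [vertical angles at S]
3. ∠EFT = 60°  [△FST]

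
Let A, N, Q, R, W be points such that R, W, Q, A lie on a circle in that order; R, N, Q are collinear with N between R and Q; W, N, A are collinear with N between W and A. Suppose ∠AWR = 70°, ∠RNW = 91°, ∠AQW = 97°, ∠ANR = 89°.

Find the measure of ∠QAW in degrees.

1. ∠AQR = 70°  [same arc RA]
2. ∠ANQ = 91°  [vertical angles at N]
3. ∠QAW = 19°  [△QNA]

∠QAW = 19°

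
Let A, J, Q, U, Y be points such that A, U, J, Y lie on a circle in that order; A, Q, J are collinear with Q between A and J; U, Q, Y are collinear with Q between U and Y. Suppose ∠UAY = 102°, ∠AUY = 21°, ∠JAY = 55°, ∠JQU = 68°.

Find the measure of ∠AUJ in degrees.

∠AUJ = 76°

1. ∠AJY = 21°  [same arc AY]
2. ∠AYJ = 104°  [△AJY]
3. ∠AUJ = 76°  [cyclic AUJY, opposite ∠U+∠Y]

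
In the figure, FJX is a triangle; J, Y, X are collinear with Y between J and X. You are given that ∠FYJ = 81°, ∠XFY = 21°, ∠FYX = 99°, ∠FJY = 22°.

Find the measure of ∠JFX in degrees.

1. ∠FXY = 60°  [△FYX]
2. ∠FJX = 22°  [Y on ray JX]
3. ∠FXJ = 60°  [Y on ray XJ]
4. ∠JFX = 98°  [△FJX]

∠JFX = 98°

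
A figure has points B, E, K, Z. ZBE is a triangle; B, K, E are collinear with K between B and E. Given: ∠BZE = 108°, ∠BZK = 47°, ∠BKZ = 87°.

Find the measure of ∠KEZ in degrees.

∠KEZ = 26°

1. ∠KBZ = 46°  [△ZBK]
2. ∠EBZ = 46°  [K on ray BE]
3. ∠BEZ = 26°  [△ZBE]
4. ∠KEZ = 26°  [K on ray EB]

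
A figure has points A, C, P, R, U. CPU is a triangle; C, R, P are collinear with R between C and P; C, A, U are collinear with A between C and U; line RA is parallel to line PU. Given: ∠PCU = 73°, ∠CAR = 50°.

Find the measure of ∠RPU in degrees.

1. ∠ACR = 73°  [R on CP, A on CU]
2. ∠ARC = 57°  [△CRA]
3. ∠ARP = 123°  [linear pair at R on CP]
4. ∠RPU = 57°  [RA∥PU, co-interior at P–R]

∠RPU = 57°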